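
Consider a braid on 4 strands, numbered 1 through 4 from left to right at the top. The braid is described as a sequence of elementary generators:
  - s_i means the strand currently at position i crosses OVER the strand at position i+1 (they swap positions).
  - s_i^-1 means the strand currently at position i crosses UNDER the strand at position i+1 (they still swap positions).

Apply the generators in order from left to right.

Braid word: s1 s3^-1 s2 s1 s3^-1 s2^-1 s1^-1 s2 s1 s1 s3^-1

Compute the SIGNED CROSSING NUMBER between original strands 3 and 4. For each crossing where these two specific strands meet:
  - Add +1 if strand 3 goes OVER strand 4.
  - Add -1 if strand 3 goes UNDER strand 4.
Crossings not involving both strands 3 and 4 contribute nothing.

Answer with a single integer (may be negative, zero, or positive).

Gen 1: crossing 1x2. Both 3&4? no. Sum: 0
Gen 2: 3 under 4. Both 3&4? yes. Contrib: -1. Sum: -1
Gen 3: crossing 1x4. Both 3&4? no. Sum: -1
Gen 4: crossing 2x4. Both 3&4? no. Sum: -1
Gen 5: crossing 1x3. Both 3&4? no. Sum: -1
Gen 6: crossing 2x3. Both 3&4? no. Sum: -1
Gen 7: 4 under 3. Both 3&4? yes. Contrib: +1. Sum: 0
Gen 8: crossing 4x2. Both 3&4? no. Sum: 0
Gen 9: crossing 3x2. Both 3&4? no. Sum: 0
Gen 10: crossing 2x3. Both 3&4? no. Sum: 0
Gen 11: crossing 4x1. Both 3&4? no. Sum: 0

Answer: 0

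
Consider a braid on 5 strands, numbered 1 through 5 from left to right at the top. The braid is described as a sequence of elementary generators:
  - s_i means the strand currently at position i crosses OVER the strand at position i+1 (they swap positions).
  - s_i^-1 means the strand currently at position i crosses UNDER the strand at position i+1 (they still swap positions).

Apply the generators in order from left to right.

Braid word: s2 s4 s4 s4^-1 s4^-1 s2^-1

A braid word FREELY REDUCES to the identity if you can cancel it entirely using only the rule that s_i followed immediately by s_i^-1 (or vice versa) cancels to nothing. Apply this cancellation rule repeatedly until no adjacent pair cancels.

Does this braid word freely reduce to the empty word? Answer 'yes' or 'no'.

Answer: yes

Derivation:
Gen 1 (s2): push. Stack: [s2]
Gen 2 (s4): push. Stack: [s2 s4]
Gen 3 (s4): push. Stack: [s2 s4 s4]
Gen 4 (s4^-1): cancels prior s4. Stack: [s2 s4]
Gen 5 (s4^-1): cancels prior s4. Stack: [s2]
Gen 6 (s2^-1): cancels prior s2. Stack: []
Reduced word: (empty)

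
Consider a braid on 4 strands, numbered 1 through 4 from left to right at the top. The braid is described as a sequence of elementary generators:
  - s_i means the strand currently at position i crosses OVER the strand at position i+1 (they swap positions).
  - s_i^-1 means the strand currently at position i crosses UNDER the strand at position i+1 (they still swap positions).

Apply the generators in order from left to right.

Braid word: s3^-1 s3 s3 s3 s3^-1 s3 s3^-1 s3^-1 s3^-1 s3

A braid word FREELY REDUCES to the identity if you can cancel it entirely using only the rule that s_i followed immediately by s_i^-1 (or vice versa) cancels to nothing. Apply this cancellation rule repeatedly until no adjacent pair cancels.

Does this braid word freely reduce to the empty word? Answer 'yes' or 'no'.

Gen 1 (s3^-1): push. Stack: [s3^-1]
Gen 2 (s3): cancels prior s3^-1. Stack: []
Gen 3 (s3): push. Stack: [s3]
Gen 4 (s3): push. Stack: [s3 s3]
Gen 5 (s3^-1): cancels prior s3. Stack: [s3]
Gen 6 (s3): push. Stack: [s3 s3]
Gen 7 (s3^-1): cancels prior s3. Stack: [s3]
Gen 8 (s3^-1): cancels prior s3. Stack: []
Gen 9 (s3^-1): push. Stack: [s3^-1]
Gen 10 (s3): cancels prior s3^-1. Stack: []
Reduced word: (empty)

Answer: yes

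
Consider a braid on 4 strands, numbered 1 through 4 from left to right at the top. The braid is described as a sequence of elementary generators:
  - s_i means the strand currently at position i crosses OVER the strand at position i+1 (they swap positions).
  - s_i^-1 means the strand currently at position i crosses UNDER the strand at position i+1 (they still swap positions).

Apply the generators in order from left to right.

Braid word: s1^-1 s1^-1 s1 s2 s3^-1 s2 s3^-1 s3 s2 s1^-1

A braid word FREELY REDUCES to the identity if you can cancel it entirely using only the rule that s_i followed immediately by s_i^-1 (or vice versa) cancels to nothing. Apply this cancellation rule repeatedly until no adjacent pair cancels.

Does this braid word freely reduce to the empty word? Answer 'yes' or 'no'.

Gen 1 (s1^-1): push. Stack: [s1^-1]
Gen 2 (s1^-1): push. Stack: [s1^-1 s1^-1]
Gen 3 (s1): cancels prior s1^-1. Stack: [s1^-1]
Gen 4 (s2): push. Stack: [s1^-1 s2]
Gen 5 (s3^-1): push. Stack: [s1^-1 s2 s3^-1]
Gen 6 (s2): push. Stack: [s1^-1 s2 s3^-1 s2]
Gen 7 (s3^-1): push. Stack: [s1^-1 s2 s3^-1 s2 s3^-1]
Gen 8 (s3): cancels prior s3^-1. Stack: [s1^-1 s2 s3^-1 s2]
Gen 9 (s2): push. Stack: [s1^-1 s2 s3^-1 s2 s2]
Gen 10 (s1^-1): push. Stack: [s1^-1 s2 s3^-1 s2 s2 s1^-1]
Reduced word: s1^-1 s2 s3^-1 s2 s2 s1^-1

Answer: no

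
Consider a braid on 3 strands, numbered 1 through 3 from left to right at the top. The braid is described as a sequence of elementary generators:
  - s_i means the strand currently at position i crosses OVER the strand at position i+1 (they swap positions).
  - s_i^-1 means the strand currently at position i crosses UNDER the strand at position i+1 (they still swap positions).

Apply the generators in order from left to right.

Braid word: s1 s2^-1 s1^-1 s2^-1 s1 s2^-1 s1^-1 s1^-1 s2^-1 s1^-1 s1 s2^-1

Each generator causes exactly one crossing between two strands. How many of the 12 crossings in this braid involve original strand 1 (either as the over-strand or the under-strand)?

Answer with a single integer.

Gen 1: crossing 1x2. Involves strand 1? yes. Count so far: 1
Gen 2: crossing 1x3. Involves strand 1? yes. Count so far: 2
Gen 3: crossing 2x3. Involves strand 1? no. Count so far: 2
Gen 4: crossing 2x1. Involves strand 1? yes. Count so far: 3
Gen 5: crossing 3x1. Involves strand 1? yes. Count so far: 4
Gen 6: crossing 3x2. Involves strand 1? no. Count so far: 4
Gen 7: crossing 1x2. Involves strand 1? yes. Count so far: 5
Gen 8: crossing 2x1. Involves strand 1? yes. Count so far: 6
Gen 9: crossing 2x3. Involves strand 1? no. Count so far: 6
Gen 10: crossing 1x3. Involves strand 1? yes. Count so far: 7
Gen 11: crossing 3x1. Involves strand 1? yes. Count so far: 8
Gen 12: crossing 3x2. Involves strand 1? no. Count so far: 8

Answer: 8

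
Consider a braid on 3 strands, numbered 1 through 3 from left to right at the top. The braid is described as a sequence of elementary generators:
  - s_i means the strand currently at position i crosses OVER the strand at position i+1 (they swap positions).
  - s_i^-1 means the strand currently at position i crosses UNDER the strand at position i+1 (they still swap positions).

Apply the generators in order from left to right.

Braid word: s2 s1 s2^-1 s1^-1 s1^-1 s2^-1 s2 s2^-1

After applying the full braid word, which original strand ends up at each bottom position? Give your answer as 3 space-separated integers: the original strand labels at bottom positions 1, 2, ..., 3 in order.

Answer: 3 1 2

Derivation:
Gen 1 (s2): strand 2 crosses over strand 3. Perm now: [1 3 2]
Gen 2 (s1): strand 1 crosses over strand 3. Perm now: [3 1 2]
Gen 3 (s2^-1): strand 1 crosses under strand 2. Perm now: [3 2 1]
Gen 4 (s1^-1): strand 3 crosses under strand 2. Perm now: [2 3 1]
Gen 5 (s1^-1): strand 2 crosses under strand 3. Perm now: [3 2 1]
Gen 6 (s2^-1): strand 2 crosses under strand 1. Perm now: [3 1 2]
Gen 7 (s2): strand 1 crosses over strand 2. Perm now: [3 2 1]
Gen 8 (s2^-1): strand 2 crosses under strand 1. Perm now: [3 1 2]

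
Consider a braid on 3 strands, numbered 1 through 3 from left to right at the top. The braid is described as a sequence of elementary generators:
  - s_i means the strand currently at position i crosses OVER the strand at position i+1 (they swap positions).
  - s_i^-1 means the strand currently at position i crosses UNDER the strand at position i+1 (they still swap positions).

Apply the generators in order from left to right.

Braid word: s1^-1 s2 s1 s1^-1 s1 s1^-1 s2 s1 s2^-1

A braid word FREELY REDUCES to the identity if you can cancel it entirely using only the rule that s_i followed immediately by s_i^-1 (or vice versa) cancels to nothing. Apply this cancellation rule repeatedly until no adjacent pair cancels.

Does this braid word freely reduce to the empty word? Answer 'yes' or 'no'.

Gen 1 (s1^-1): push. Stack: [s1^-1]
Gen 2 (s2): push. Stack: [s1^-1 s2]
Gen 3 (s1): push. Stack: [s1^-1 s2 s1]
Gen 4 (s1^-1): cancels prior s1. Stack: [s1^-1 s2]
Gen 5 (s1): push. Stack: [s1^-1 s2 s1]
Gen 6 (s1^-1): cancels prior s1. Stack: [s1^-1 s2]
Gen 7 (s2): push. Stack: [s1^-1 s2 s2]
Gen 8 (s1): push. Stack: [s1^-1 s2 s2 s1]
Gen 9 (s2^-1): push. Stack: [s1^-1 s2 s2 s1 s2^-1]
Reduced word: s1^-1 s2 s2 s1 s2^-1

Answer: no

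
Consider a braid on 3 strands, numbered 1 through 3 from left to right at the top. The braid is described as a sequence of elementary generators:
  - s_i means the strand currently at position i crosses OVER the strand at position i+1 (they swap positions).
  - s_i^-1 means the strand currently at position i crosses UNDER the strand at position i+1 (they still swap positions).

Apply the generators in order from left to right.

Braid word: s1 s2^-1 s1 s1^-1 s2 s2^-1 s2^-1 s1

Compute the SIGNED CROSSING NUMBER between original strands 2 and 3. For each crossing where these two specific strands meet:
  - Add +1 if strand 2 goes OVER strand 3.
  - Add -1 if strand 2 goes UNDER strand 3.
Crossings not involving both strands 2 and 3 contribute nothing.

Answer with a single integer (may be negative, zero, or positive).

Answer: 2

Derivation:
Gen 1: crossing 1x2. Both 2&3? no. Sum: 0
Gen 2: crossing 1x3. Both 2&3? no. Sum: 0
Gen 3: 2 over 3. Both 2&3? yes. Contrib: +1. Sum: 1
Gen 4: 3 under 2. Both 2&3? yes. Contrib: +1. Sum: 2
Gen 5: crossing 3x1. Both 2&3? no. Sum: 2
Gen 6: crossing 1x3. Both 2&3? no. Sum: 2
Gen 7: crossing 3x1. Both 2&3? no. Sum: 2
Gen 8: crossing 2x1. Both 2&3? no. Sum: 2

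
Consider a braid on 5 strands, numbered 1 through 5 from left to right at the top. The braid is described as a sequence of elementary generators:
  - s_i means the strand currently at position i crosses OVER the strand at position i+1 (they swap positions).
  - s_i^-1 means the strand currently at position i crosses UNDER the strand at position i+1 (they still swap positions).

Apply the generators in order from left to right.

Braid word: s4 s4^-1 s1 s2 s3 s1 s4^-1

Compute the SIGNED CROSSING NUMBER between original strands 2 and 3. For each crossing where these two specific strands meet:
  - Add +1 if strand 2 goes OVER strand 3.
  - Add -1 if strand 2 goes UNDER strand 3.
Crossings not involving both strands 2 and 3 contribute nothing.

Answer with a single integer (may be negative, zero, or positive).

Answer: 1

Derivation:
Gen 1: crossing 4x5. Both 2&3? no. Sum: 0
Gen 2: crossing 5x4. Both 2&3? no. Sum: 0
Gen 3: crossing 1x2. Both 2&3? no. Sum: 0
Gen 4: crossing 1x3. Both 2&3? no. Sum: 0
Gen 5: crossing 1x4. Both 2&3? no. Sum: 0
Gen 6: 2 over 3. Both 2&3? yes. Contrib: +1. Sum: 1
Gen 7: crossing 1x5. Both 2&3? no. Sum: 1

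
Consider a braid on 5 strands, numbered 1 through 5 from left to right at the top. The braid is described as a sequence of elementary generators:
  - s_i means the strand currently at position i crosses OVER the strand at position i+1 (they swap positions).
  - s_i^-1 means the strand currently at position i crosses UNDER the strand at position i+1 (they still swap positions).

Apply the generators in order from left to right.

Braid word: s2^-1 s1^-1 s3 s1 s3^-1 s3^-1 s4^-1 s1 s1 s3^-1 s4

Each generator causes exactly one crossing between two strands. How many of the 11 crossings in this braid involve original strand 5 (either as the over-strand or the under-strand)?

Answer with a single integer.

Answer: 2

Derivation:
Gen 1: crossing 2x3. Involves strand 5? no. Count so far: 0
Gen 2: crossing 1x3. Involves strand 5? no. Count so far: 0
Gen 3: crossing 2x4. Involves strand 5? no. Count so far: 0
Gen 4: crossing 3x1. Involves strand 5? no. Count so far: 0
Gen 5: crossing 4x2. Involves strand 5? no. Count so far: 0
Gen 6: crossing 2x4. Involves strand 5? no. Count so far: 0
Gen 7: crossing 2x5. Involves strand 5? yes. Count so far: 1
Gen 8: crossing 1x3. Involves strand 5? no. Count so far: 1
Gen 9: crossing 3x1. Involves strand 5? no. Count so far: 1
Gen 10: crossing 4x5. Involves strand 5? yes. Count so far: 2
Gen 11: crossing 4x2. Involves strand 5? no. Count so far: 2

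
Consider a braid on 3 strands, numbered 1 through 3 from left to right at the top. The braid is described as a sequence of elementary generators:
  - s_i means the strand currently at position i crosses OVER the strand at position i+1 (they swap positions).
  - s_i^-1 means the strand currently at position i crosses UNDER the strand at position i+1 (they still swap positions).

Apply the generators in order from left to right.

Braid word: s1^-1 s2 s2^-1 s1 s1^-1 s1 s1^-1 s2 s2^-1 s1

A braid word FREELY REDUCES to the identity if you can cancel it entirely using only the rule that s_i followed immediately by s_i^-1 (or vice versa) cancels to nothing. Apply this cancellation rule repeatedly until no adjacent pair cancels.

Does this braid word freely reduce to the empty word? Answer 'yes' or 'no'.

Gen 1 (s1^-1): push. Stack: [s1^-1]
Gen 2 (s2): push. Stack: [s1^-1 s2]
Gen 3 (s2^-1): cancels prior s2. Stack: [s1^-1]
Gen 4 (s1): cancels prior s1^-1. Stack: []
Gen 5 (s1^-1): push. Stack: [s1^-1]
Gen 6 (s1): cancels prior s1^-1. Stack: []
Gen 7 (s1^-1): push. Stack: [s1^-1]
Gen 8 (s2): push. Stack: [s1^-1 s2]
Gen 9 (s2^-1): cancels prior s2. Stack: [s1^-1]
Gen 10 (s1): cancels prior s1^-1. Stack: []
Reduced word: (empty)

Answer: yes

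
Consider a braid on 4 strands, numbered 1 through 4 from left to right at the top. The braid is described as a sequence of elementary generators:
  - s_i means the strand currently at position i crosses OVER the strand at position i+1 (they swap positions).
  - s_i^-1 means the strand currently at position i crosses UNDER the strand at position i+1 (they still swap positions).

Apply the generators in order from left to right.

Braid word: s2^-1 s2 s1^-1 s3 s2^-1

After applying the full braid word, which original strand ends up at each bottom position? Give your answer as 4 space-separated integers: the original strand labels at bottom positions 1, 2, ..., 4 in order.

Answer: 2 4 1 3

Derivation:
Gen 1 (s2^-1): strand 2 crosses under strand 3. Perm now: [1 3 2 4]
Gen 2 (s2): strand 3 crosses over strand 2. Perm now: [1 2 3 4]
Gen 3 (s1^-1): strand 1 crosses under strand 2. Perm now: [2 1 3 4]
Gen 4 (s3): strand 3 crosses over strand 4. Perm now: [2 1 4 3]
Gen 5 (s2^-1): strand 1 crosses under strand 4. Perm now: [2 4 1 3]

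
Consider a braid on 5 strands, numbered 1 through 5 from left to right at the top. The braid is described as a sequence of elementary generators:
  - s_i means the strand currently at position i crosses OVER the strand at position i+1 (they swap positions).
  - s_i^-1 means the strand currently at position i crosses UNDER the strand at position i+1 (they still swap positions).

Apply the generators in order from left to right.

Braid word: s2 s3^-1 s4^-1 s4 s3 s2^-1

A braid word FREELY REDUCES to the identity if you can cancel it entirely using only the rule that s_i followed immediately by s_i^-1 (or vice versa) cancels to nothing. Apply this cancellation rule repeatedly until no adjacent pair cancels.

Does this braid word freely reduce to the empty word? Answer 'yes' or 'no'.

Gen 1 (s2): push. Stack: [s2]
Gen 2 (s3^-1): push. Stack: [s2 s3^-1]
Gen 3 (s4^-1): push. Stack: [s2 s3^-1 s4^-1]
Gen 4 (s4): cancels prior s4^-1. Stack: [s2 s3^-1]
Gen 5 (s3): cancels prior s3^-1. Stack: [s2]
Gen 6 (s2^-1): cancels prior s2. Stack: []
Reduced word: (empty)

Answer: yes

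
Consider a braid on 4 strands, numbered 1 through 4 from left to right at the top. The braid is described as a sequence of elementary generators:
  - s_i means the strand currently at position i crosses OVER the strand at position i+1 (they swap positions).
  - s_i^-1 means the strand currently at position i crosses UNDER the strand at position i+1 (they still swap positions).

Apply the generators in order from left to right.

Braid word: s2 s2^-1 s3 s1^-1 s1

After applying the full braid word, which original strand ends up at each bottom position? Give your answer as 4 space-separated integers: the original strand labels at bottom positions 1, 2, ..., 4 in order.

Answer: 1 2 4 3

Derivation:
Gen 1 (s2): strand 2 crosses over strand 3. Perm now: [1 3 2 4]
Gen 2 (s2^-1): strand 3 crosses under strand 2. Perm now: [1 2 3 4]
Gen 3 (s3): strand 3 crosses over strand 4. Perm now: [1 2 4 3]
Gen 4 (s1^-1): strand 1 crosses under strand 2. Perm now: [2 1 4 3]
Gen 5 (s1): strand 2 crosses over strand 1. Perm now: [1 2 4 3]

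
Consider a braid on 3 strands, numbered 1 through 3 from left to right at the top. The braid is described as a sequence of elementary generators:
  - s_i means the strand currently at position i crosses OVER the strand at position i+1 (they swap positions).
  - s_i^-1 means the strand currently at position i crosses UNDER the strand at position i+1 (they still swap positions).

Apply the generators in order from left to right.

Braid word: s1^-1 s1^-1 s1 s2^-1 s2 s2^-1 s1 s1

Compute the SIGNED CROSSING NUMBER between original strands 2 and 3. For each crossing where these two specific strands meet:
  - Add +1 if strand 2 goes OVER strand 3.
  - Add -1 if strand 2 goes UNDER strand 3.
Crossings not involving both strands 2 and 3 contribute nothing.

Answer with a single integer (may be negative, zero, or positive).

Gen 1: crossing 1x2. Both 2&3? no. Sum: 0
Gen 2: crossing 2x1. Both 2&3? no. Sum: 0
Gen 3: crossing 1x2. Both 2&3? no. Sum: 0
Gen 4: crossing 1x3. Both 2&3? no. Sum: 0
Gen 5: crossing 3x1. Both 2&3? no. Sum: 0
Gen 6: crossing 1x3. Both 2&3? no. Sum: 0
Gen 7: 2 over 3. Both 2&3? yes. Contrib: +1. Sum: 1
Gen 8: 3 over 2. Both 2&3? yes. Contrib: -1. Sum: 0

Answer: 0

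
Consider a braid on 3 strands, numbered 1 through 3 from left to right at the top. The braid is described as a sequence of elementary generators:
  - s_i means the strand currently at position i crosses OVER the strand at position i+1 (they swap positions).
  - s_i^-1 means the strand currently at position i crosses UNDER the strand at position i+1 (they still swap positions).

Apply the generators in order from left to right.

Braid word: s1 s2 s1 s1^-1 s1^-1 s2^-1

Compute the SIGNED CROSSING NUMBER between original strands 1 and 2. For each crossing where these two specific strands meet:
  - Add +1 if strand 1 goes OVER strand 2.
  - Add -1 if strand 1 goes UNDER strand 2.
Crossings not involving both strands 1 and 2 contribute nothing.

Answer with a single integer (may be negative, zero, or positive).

Gen 1: 1 over 2. Both 1&2? yes. Contrib: +1. Sum: 1
Gen 2: crossing 1x3. Both 1&2? no. Sum: 1
Gen 3: crossing 2x3. Both 1&2? no. Sum: 1
Gen 4: crossing 3x2. Both 1&2? no. Sum: 1
Gen 5: crossing 2x3. Both 1&2? no. Sum: 1
Gen 6: 2 under 1. Both 1&2? yes. Contrib: +1. Sum: 2

Answer: 2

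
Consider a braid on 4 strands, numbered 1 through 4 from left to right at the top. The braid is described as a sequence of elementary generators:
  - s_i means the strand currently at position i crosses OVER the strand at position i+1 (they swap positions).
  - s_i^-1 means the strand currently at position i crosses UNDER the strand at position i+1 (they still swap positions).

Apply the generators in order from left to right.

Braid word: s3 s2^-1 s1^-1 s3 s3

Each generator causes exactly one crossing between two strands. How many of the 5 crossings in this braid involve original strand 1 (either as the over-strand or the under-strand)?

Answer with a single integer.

Gen 1: crossing 3x4. Involves strand 1? no. Count so far: 0
Gen 2: crossing 2x4. Involves strand 1? no. Count so far: 0
Gen 3: crossing 1x4. Involves strand 1? yes. Count so far: 1
Gen 4: crossing 2x3. Involves strand 1? no. Count so far: 1
Gen 5: crossing 3x2. Involves strand 1? no. Count so far: 1

Answer: 1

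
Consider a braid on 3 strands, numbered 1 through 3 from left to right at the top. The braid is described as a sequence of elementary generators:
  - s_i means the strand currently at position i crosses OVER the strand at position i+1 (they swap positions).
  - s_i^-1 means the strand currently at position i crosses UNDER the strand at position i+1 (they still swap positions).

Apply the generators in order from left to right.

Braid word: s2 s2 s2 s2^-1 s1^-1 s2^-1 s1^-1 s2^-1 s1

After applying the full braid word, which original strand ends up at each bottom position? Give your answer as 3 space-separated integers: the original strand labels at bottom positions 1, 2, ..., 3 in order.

Gen 1 (s2): strand 2 crosses over strand 3. Perm now: [1 3 2]
Gen 2 (s2): strand 3 crosses over strand 2. Perm now: [1 2 3]
Gen 3 (s2): strand 2 crosses over strand 3. Perm now: [1 3 2]
Gen 4 (s2^-1): strand 3 crosses under strand 2. Perm now: [1 2 3]
Gen 5 (s1^-1): strand 1 crosses under strand 2. Perm now: [2 1 3]
Gen 6 (s2^-1): strand 1 crosses under strand 3. Perm now: [2 3 1]
Gen 7 (s1^-1): strand 2 crosses under strand 3. Perm now: [3 2 1]
Gen 8 (s2^-1): strand 2 crosses under strand 1. Perm now: [3 1 2]
Gen 9 (s1): strand 3 crosses over strand 1. Perm now: [1 3 2]

Answer: 1 3 2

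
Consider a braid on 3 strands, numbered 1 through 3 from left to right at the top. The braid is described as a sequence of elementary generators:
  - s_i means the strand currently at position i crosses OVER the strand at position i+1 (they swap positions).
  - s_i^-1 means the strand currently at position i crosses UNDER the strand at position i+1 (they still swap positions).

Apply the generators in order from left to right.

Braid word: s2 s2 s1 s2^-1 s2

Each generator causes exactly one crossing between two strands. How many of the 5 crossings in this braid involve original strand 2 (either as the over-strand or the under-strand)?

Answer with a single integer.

Gen 1: crossing 2x3. Involves strand 2? yes. Count so far: 1
Gen 2: crossing 3x2. Involves strand 2? yes. Count so far: 2
Gen 3: crossing 1x2. Involves strand 2? yes. Count so far: 3
Gen 4: crossing 1x3. Involves strand 2? no. Count so far: 3
Gen 5: crossing 3x1. Involves strand 2? no. Count so far: 3

Answer: 3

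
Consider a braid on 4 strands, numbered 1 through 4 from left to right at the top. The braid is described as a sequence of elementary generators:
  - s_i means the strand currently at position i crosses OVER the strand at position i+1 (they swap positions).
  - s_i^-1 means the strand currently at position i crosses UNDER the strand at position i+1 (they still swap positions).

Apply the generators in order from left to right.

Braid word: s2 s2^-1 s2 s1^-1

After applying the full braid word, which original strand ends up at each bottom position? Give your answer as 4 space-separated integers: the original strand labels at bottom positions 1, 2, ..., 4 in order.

Gen 1 (s2): strand 2 crosses over strand 3. Perm now: [1 3 2 4]
Gen 2 (s2^-1): strand 3 crosses under strand 2. Perm now: [1 2 3 4]
Gen 3 (s2): strand 2 crosses over strand 3. Perm now: [1 3 2 4]
Gen 4 (s1^-1): strand 1 crosses under strand 3. Perm now: [3 1 2 4]

Answer: 3 1 2 4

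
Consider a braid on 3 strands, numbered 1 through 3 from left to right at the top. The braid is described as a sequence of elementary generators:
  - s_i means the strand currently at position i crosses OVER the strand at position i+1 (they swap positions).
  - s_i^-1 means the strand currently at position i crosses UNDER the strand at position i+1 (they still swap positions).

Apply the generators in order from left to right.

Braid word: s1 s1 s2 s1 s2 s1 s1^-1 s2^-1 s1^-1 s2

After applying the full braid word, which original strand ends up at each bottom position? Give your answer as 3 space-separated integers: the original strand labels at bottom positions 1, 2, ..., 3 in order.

Gen 1 (s1): strand 1 crosses over strand 2. Perm now: [2 1 3]
Gen 2 (s1): strand 2 crosses over strand 1. Perm now: [1 2 3]
Gen 3 (s2): strand 2 crosses over strand 3. Perm now: [1 3 2]
Gen 4 (s1): strand 1 crosses over strand 3. Perm now: [3 1 2]
Gen 5 (s2): strand 1 crosses over strand 2. Perm now: [3 2 1]
Gen 6 (s1): strand 3 crosses over strand 2. Perm now: [2 3 1]
Gen 7 (s1^-1): strand 2 crosses under strand 3. Perm now: [3 2 1]
Gen 8 (s2^-1): strand 2 crosses under strand 1. Perm now: [3 1 2]
Gen 9 (s1^-1): strand 3 crosses under strand 1. Perm now: [1 3 2]
Gen 10 (s2): strand 3 crosses over strand 2. Perm now: [1 2 3]

Answer: 1 2 3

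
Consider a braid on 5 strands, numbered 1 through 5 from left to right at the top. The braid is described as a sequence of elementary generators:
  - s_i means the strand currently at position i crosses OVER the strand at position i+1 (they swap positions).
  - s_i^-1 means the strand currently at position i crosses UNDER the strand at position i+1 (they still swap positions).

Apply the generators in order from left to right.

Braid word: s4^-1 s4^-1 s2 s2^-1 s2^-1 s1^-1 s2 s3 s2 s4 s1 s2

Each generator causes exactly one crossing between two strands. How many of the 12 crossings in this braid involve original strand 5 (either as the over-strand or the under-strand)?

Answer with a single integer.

Answer: 3

Derivation:
Gen 1: crossing 4x5. Involves strand 5? yes. Count so far: 1
Gen 2: crossing 5x4. Involves strand 5? yes. Count so far: 2
Gen 3: crossing 2x3. Involves strand 5? no. Count so far: 2
Gen 4: crossing 3x2. Involves strand 5? no. Count so far: 2
Gen 5: crossing 2x3. Involves strand 5? no. Count so far: 2
Gen 6: crossing 1x3. Involves strand 5? no. Count so far: 2
Gen 7: crossing 1x2. Involves strand 5? no. Count so far: 2
Gen 8: crossing 1x4. Involves strand 5? no. Count so far: 2
Gen 9: crossing 2x4. Involves strand 5? no. Count so far: 2
Gen 10: crossing 1x5. Involves strand 5? yes. Count so far: 3
Gen 11: crossing 3x4. Involves strand 5? no. Count so far: 3
Gen 12: crossing 3x2. Involves strand 5? no. Count so far: 3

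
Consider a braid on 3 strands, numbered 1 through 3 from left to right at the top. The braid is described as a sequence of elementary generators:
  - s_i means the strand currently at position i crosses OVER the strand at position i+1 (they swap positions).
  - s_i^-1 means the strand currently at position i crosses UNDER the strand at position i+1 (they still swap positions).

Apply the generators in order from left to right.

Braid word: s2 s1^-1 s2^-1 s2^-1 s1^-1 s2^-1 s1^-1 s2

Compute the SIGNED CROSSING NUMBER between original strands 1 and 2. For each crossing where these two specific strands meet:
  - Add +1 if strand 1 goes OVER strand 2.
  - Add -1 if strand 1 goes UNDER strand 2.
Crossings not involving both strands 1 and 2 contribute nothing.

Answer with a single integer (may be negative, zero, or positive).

Gen 1: crossing 2x3. Both 1&2? no. Sum: 0
Gen 2: crossing 1x3. Both 1&2? no. Sum: 0
Gen 3: 1 under 2. Both 1&2? yes. Contrib: -1. Sum: -1
Gen 4: 2 under 1. Both 1&2? yes. Contrib: +1. Sum: 0
Gen 5: crossing 3x1. Both 1&2? no. Sum: 0
Gen 6: crossing 3x2. Both 1&2? no. Sum: 0
Gen 7: 1 under 2. Both 1&2? yes. Contrib: -1. Sum: -1
Gen 8: crossing 1x3. Both 1&2? no. Sum: -1

Answer: -1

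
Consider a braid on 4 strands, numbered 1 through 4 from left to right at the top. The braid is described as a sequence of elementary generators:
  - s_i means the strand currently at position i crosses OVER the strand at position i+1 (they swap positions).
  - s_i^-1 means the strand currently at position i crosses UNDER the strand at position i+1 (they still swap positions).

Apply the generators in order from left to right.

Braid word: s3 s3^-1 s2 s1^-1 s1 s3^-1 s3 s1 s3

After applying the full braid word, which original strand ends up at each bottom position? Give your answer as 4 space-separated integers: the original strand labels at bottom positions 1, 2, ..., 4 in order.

Answer: 3 1 4 2

Derivation:
Gen 1 (s3): strand 3 crosses over strand 4. Perm now: [1 2 4 3]
Gen 2 (s3^-1): strand 4 crosses under strand 3. Perm now: [1 2 3 4]
Gen 3 (s2): strand 2 crosses over strand 3. Perm now: [1 3 2 4]
Gen 4 (s1^-1): strand 1 crosses under strand 3. Perm now: [3 1 2 4]
Gen 5 (s1): strand 3 crosses over strand 1. Perm now: [1 3 2 4]
Gen 6 (s3^-1): strand 2 crosses under strand 4. Perm now: [1 3 4 2]
Gen 7 (s3): strand 4 crosses over strand 2. Perm now: [1 3 2 4]
Gen 8 (s1): strand 1 crosses over strand 3. Perm now: [3 1 2 4]
Gen 9 (s3): strand 2 crosses over strand 4. Perm now: [3 1 4 2]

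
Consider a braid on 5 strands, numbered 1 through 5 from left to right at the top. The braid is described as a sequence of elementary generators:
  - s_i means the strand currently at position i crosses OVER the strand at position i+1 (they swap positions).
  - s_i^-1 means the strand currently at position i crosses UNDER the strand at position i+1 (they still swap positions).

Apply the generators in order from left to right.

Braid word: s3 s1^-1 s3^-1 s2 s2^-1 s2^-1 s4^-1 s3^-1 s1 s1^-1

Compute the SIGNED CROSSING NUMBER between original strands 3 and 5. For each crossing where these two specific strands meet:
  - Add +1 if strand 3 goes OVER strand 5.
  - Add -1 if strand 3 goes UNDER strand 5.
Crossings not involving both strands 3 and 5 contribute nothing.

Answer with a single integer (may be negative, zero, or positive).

Answer: 0

Derivation:
Gen 1: crossing 3x4. Both 3&5? no. Sum: 0
Gen 2: crossing 1x2. Both 3&5? no. Sum: 0
Gen 3: crossing 4x3. Both 3&5? no. Sum: 0
Gen 4: crossing 1x3. Both 3&5? no. Sum: 0
Gen 5: crossing 3x1. Both 3&5? no. Sum: 0
Gen 6: crossing 1x3. Both 3&5? no. Sum: 0
Gen 7: crossing 4x5. Both 3&5? no. Sum: 0
Gen 8: crossing 1x5. Both 3&5? no. Sum: 0
Gen 9: crossing 2x3. Both 3&5? no. Sum: 0
Gen 10: crossing 3x2. Both 3&5? no. Sum: 0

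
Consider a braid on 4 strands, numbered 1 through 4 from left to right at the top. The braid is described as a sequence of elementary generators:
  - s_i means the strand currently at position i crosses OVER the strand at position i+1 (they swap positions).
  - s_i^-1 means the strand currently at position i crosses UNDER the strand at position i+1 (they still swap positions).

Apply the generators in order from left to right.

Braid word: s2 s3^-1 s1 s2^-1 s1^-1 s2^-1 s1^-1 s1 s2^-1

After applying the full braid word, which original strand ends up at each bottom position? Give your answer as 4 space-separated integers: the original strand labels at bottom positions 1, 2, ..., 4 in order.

Answer: 4 3 1 2

Derivation:
Gen 1 (s2): strand 2 crosses over strand 3. Perm now: [1 3 2 4]
Gen 2 (s3^-1): strand 2 crosses under strand 4. Perm now: [1 3 4 2]
Gen 3 (s1): strand 1 crosses over strand 3. Perm now: [3 1 4 2]
Gen 4 (s2^-1): strand 1 crosses under strand 4. Perm now: [3 4 1 2]
Gen 5 (s1^-1): strand 3 crosses under strand 4. Perm now: [4 3 1 2]
Gen 6 (s2^-1): strand 3 crosses under strand 1. Perm now: [4 1 3 2]
Gen 7 (s1^-1): strand 4 crosses under strand 1. Perm now: [1 4 3 2]
Gen 8 (s1): strand 1 crosses over strand 4. Perm now: [4 1 3 2]
Gen 9 (s2^-1): strand 1 crosses under strand 3. Perm now: [4 3 1 2]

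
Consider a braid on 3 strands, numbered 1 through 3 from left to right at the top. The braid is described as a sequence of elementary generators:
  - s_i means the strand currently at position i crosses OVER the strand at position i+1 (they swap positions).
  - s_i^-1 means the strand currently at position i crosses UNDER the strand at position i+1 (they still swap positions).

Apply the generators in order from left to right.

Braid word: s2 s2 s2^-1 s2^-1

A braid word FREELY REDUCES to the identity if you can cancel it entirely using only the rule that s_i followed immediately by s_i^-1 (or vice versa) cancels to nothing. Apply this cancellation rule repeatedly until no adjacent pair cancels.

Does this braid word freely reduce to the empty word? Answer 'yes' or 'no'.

Answer: yes

Derivation:
Gen 1 (s2): push. Stack: [s2]
Gen 2 (s2): push. Stack: [s2 s2]
Gen 3 (s2^-1): cancels prior s2. Stack: [s2]
Gen 4 (s2^-1): cancels prior s2. Stack: []
Reduced word: (empty)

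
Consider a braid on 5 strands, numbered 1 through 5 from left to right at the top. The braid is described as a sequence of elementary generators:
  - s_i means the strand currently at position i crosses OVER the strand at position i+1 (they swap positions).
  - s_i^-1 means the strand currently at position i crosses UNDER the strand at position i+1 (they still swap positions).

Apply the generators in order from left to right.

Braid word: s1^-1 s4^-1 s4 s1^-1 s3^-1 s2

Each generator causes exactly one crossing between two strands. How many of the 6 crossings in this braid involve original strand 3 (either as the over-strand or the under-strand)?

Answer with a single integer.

Answer: 1

Derivation:
Gen 1: crossing 1x2. Involves strand 3? no. Count so far: 0
Gen 2: crossing 4x5. Involves strand 3? no. Count so far: 0
Gen 3: crossing 5x4. Involves strand 3? no. Count so far: 0
Gen 4: crossing 2x1. Involves strand 3? no. Count so far: 0
Gen 5: crossing 3x4. Involves strand 3? yes. Count so far: 1
Gen 6: crossing 2x4. Involves strand 3? no. Count so far: 1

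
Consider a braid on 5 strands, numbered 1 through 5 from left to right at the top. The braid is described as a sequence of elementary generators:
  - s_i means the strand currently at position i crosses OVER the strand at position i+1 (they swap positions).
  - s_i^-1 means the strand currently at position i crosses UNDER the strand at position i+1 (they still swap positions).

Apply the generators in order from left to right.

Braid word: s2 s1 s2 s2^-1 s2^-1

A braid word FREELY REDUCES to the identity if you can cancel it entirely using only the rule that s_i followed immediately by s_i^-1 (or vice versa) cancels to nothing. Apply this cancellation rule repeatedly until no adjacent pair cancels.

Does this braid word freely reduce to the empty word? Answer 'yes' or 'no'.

Gen 1 (s2): push. Stack: [s2]
Gen 2 (s1): push. Stack: [s2 s1]
Gen 3 (s2): push. Stack: [s2 s1 s2]
Gen 4 (s2^-1): cancels prior s2. Stack: [s2 s1]
Gen 5 (s2^-1): push. Stack: [s2 s1 s2^-1]
Reduced word: s2 s1 s2^-1

Answer: no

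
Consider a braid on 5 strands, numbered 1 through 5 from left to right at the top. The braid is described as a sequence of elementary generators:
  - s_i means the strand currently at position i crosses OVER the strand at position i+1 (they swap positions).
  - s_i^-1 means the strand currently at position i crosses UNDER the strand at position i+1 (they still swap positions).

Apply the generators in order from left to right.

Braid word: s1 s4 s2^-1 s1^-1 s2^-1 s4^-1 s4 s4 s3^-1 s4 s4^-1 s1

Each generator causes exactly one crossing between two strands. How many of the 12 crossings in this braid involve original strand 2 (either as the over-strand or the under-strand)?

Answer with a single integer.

Answer: 6

Derivation:
Gen 1: crossing 1x2. Involves strand 2? yes. Count so far: 1
Gen 2: crossing 4x5. Involves strand 2? no. Count so far: 1
Gen 3: crossing 1x3. Involves strand 2? no. Count so far: 1
Gen 4: crossing 2x3. Involves strand 2? yes. Count so far: 2
Gen 5: crossing 2x1. Involves strand 2? yes. Count so far: 3
Gen 6: crossing 5x4. Involves strand 2? no. Count so far: 3
Gen 7: crossing 4x5. Involves strand 2? no. Count so far: 3
Gen 8: crossing 5x4. Involves strand 2? no. Count so far: 3
Gen 9: crossing 2x4. Involves strand 2? yes. Count so far: 4
Gen 10: crossing 2x5. Involves strand 2? yes. Count so far: 5
Gen 11: crossing 5x2. Involves strand 2? yes. Count so far: 6
Gen 12: crossing 3x1. Involves strand 2? no. Count so far: 6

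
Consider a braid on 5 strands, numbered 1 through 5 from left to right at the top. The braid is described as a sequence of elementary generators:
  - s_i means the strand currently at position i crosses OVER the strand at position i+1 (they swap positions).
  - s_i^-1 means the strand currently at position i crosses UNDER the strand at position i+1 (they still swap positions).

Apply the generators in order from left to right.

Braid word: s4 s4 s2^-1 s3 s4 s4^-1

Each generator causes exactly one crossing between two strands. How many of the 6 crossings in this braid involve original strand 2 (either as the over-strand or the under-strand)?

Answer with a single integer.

Answer: 4

Derivation:
Gen 1: crossing 4x5. Involves strand 2? no. Count so far: 0
Gen 2: crossing 5x4. Involves strand 2? no. Count so far: 0
Gen 3: crossing 2x3. Involves strand 2? yes. Count so far: 1
Gen 4: crossing 2x4. Involves strand 2? yes. Count so far: 2
Gen 5: crossing 2x5. Involves strand 2? yes. Count so far: 3
Gen 6: crossing 5x2. Involves strand 2? yes. Count so far: 4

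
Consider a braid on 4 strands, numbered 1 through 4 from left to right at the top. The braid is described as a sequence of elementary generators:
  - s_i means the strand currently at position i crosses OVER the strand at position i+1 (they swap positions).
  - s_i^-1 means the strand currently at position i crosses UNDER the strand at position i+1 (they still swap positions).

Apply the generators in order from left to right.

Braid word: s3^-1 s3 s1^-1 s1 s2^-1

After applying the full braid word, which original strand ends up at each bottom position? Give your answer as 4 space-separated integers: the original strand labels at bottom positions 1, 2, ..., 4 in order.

Answer: 1 3 2 4

Derivation:
Gen 1 (s3^-1): strand 3 crosses under strand 4. Perm now: [1 2 4 3]
Gen 2 (s3): strand 4 crosses over strand 3. Perm now: [1 2 3 4]
Gen 3 (s1^-1): strand 1 crosses under strand 2. Perm now: [2 1 3 4]
Gen 4 (s1): strand 2 crosses over strand 1. Perm now: [1 2 3 4]
Gen 5 (s2^-1): strand 2 crosses under strand 3. Perm now: [1 3 2 4]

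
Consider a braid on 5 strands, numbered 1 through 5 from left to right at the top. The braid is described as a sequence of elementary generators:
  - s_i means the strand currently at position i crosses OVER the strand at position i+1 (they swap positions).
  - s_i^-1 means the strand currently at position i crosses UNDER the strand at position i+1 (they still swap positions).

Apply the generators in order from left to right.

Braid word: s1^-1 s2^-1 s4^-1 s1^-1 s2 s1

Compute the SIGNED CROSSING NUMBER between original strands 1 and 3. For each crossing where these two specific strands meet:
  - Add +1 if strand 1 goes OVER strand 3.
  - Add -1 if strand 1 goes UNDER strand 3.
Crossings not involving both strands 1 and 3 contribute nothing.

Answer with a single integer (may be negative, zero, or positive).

Gen 1: crossing 1x2. Both 1&3? no. Sum: 0
Gen 2: 1 under 3. Both 1&3? yes. Contrib: -1. Sum: -1
Gen 3: crossing 4x5. Both 1&3? no. Sum: -1
Gen 4: crossing 2x3. Both 1&3? no. Sum: -1
Gen 5: crossing 2x1. Both 1&3? no. Sum: -1
Gen 6: 3 over 1. Both 1&3? yes. Contrib: -1. Sum: -2

Answer: -2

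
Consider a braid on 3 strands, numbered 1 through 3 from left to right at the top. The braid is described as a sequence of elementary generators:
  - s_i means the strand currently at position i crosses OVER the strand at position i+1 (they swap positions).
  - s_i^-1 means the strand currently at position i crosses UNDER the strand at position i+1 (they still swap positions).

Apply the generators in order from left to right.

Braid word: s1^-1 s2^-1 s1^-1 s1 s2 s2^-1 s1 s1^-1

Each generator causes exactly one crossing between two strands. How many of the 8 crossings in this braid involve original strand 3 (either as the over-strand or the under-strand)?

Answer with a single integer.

Gen 1: crossing 1x2. Involves strand 3? no. Count so far: 0
Gen 2: crossing 1x3. Involves strand 3? yes. Count so far: 1
Gen 3: crossing 2x3. Involves strand 3? yes. Count so far: 2
Gen 4: crossing 3x2. Involves strand 3? yes. Count so far: 3
Gen 5: crossing 3x1. Involves strand 3? yes. Count so far: 4
Gen 6: crossing 1x3. Involves strand 3? yes. Count so far: 5
Gen 7: crossing 2x3. Involves strand 3? yes. Count so far: 6
Gen 8: crossing 3x2. Involves strand 3? yes. Count so far: 7

Answer: 7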